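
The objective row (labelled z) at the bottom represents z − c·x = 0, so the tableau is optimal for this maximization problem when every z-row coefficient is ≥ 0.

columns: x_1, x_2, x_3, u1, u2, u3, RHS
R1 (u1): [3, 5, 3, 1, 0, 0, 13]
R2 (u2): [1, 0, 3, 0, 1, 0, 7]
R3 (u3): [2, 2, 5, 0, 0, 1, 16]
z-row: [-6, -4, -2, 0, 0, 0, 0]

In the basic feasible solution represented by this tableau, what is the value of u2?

7

u2 is basic (row 2); its value is the RHS of that row, 7.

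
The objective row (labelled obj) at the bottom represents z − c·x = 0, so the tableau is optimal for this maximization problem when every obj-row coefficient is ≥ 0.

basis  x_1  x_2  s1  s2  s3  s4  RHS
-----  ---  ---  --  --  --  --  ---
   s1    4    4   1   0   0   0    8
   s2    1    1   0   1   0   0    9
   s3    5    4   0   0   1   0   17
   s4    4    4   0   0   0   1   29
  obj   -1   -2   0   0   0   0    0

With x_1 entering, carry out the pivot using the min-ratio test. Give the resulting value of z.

Ratio test on column x_1 — row 1: 8/4 = 2; row 2: 9/1 = 9; row 3: 17/5 = 17/5; row 4: 29/4 = 29/4. Minimum is 2 at row 1 (s1 leaves); pivot element 4.
Pivot on row 1; the obj-row RHS becomes 0 − (-1)·2 = 2.

2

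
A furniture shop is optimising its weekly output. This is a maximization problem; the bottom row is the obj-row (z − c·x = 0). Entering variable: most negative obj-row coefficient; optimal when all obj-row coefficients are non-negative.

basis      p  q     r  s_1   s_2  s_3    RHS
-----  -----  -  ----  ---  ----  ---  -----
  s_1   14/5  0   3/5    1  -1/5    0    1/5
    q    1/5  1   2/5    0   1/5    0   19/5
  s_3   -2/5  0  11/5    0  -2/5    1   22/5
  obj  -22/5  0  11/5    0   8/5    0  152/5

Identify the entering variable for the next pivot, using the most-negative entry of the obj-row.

Negative obj-row entries: p: -22/5.
The most negative is -22/5 in column p, so p enters.

p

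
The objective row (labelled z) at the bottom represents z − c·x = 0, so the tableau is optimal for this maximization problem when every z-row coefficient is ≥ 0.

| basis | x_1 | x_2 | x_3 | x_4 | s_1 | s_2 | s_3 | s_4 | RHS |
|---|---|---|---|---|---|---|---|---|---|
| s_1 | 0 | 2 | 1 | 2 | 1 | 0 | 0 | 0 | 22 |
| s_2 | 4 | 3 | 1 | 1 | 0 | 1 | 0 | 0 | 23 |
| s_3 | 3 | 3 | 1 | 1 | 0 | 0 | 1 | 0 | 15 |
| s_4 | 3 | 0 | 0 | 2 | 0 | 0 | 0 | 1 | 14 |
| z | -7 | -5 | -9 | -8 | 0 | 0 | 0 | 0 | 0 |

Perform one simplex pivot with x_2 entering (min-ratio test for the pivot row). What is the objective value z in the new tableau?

Ratio test on column x_2 — row 1: 22/2 = 11; row 2: 23/3 = 23/3; row 3: 15/3 = 5; row 4: entry 0 ≤ 0. Minimum is 5 at row 3 (s_3 leaves); pivot element 3.
Pivot on row 3; the z-row RHS becomes 0 − (-5)·5 = 25.

25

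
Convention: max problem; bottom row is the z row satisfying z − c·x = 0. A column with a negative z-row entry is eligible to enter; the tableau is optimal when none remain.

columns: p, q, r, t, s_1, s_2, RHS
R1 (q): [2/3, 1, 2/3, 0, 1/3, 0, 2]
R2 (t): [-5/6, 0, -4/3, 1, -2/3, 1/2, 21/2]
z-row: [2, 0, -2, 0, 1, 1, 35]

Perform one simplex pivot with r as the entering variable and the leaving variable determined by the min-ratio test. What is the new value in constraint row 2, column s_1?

Ratio test on column r — row 1: 2/(2/3) = 3; row 2: entry -4/3 ≤ 0. Minimum is 3 at row 1 (q leaves); pivot element 2/3.
Divide row 1 by 2/3; eliminate column r from the other rows.
Row 2 update in column s_1: -2/3 − (-4/3)·(1/2) = 0.

0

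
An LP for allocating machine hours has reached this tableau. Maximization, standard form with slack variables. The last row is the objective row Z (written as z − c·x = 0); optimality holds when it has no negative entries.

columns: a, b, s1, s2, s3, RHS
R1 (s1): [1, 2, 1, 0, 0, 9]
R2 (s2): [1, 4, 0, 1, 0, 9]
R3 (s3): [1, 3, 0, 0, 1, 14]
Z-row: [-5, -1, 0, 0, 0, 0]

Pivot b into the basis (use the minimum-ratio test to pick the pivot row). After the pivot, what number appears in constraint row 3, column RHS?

29/4

Ratio test on column b — row 1: 9/2 = 9/2; row 2: 9/4 = 9/4; row 3: 14/3 = 14/3. Minimum is 9/4 at row 2 (s2 leaves); pivot element 4.
Divide row 2 by 4; eliminate column b from the other rows.
Row 3 update in column RHS: 14 − 3·(9/4) = 29/4.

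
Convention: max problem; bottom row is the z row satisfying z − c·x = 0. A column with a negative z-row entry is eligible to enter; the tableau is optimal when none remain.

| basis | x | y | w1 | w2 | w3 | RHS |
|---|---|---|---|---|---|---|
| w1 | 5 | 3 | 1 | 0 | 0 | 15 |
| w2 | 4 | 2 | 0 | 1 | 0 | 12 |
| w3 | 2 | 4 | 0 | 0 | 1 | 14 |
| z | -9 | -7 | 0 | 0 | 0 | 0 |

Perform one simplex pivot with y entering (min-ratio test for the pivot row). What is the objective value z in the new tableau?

49/2

Ratio test on column y — row 1: 15/3 = 5; row 2: 12/2 = 6; row 3: 14/4 = 7/2. Minimum is 7/2 at row 3 (w3 leaves); pivot element 4.
Pivot on row 3; the z-row RHS becomes 0 − (-7)·(7/2) = 49/2.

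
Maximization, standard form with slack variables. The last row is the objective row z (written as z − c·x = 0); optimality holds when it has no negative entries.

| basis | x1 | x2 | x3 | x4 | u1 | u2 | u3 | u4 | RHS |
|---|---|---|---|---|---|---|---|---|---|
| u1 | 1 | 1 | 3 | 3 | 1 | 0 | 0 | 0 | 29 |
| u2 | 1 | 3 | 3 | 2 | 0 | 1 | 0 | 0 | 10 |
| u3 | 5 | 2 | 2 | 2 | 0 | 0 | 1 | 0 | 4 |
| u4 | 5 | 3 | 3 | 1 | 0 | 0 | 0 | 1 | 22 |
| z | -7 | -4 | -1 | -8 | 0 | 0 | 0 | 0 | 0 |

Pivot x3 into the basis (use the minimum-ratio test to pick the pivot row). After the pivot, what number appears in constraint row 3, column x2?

Ratio test on column x3 — row 1: 29/3 = 29/3; row 2: 10/3 = 10/3; row 3: 4/2 = 2; row 4: 22/3 = 22/3. Minimum is 2 at row 3 (u3 leaves); pivot element 2.
Divide row 3 by 2; eliminate column x3 from the other rows.
In the new row 3, the x2 entry is the old entry divided by the pivot: 2/2 = 1.

1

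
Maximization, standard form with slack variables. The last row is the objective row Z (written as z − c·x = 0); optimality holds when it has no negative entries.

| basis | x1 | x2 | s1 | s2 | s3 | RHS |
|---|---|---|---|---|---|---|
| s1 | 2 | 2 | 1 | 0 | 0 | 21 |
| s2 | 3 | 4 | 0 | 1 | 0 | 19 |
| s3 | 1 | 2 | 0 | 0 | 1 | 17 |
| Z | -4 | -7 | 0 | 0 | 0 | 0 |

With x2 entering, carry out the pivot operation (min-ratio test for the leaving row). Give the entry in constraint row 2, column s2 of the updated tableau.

Ratio test on column x2 — row 1: 21/2 = 21/2; row 2: 19/4 = 19/4; row 3: 17/2 = 17/2. Minimum is 19/4 at row 2 (s2 leaves); pivot element 4.
Divide row 2 by 4; eliminate column x2 from the other rows.
In the new row 2, the s2 entry is the old entry divided by the pivot: 1/4 = 1/4.

1/4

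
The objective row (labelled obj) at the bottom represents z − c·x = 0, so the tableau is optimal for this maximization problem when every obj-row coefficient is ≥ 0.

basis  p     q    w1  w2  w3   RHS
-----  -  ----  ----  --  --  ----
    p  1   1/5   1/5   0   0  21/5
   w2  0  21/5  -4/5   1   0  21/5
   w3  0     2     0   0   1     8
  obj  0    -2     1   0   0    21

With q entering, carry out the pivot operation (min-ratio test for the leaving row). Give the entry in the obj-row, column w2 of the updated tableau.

Ratio test on column q — row 1: (21/5)/(1/5) = 21; row 2: (21/5)/(21/5) = 1; row 3: 8/2 = 4. Minimum is 1 at row 2 (w2 leaves); pivot element 21/5.
Divide row 2 by 21/5; eliminate column q from the other rows.
obj-row update in column w2: 0 − (-2)·(5/21) = 10/21.

10/21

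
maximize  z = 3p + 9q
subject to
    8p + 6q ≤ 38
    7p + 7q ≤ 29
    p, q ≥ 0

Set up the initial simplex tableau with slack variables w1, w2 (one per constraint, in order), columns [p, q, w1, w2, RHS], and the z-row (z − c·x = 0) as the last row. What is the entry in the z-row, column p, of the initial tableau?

The z-row carries the negated objective coefficients: the p entry is -3.

-3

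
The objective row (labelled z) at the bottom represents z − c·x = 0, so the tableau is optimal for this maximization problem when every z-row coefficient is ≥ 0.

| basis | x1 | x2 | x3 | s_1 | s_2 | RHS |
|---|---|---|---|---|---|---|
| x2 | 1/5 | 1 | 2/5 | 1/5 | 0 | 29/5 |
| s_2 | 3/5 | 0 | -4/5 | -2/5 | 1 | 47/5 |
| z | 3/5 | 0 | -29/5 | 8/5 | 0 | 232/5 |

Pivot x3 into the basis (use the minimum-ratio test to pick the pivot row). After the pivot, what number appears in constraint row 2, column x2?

Ratio test on column x3 — row 1: (29/5)/(2/5) = 29/2; row 2: entry -4/5 ≤ 0. Minimum is 29/2 at row 1 (x2 leaves); pivot element 2/5.
Divide row 1 by 2/5; eliminate column x3 from the other rows.
Row 2 update in column x2: 0 − (-4/5)·(5/2) = 2.

2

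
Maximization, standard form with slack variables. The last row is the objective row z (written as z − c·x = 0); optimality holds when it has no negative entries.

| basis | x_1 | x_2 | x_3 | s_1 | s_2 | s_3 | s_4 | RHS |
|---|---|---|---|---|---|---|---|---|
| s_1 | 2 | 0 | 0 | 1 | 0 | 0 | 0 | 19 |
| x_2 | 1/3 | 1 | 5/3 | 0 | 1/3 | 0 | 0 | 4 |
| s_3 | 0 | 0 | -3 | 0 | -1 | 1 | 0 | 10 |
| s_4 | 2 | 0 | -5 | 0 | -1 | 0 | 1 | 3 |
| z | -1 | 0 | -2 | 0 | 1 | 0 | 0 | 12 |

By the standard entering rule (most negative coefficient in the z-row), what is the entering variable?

x_3

Negative z-row entries: x_1: -1, x_3: -2.
The most negative is -2 in column x_3, so x_3 enters.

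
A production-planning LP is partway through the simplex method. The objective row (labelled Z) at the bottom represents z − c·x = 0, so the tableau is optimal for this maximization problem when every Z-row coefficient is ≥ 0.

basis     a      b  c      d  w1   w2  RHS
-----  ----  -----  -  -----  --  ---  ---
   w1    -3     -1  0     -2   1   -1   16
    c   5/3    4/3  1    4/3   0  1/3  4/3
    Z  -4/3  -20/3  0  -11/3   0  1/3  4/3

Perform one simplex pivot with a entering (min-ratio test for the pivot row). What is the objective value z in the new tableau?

12/5

Ratio test on column a — row 1: entry -3 ≤ 0; row 2: (4/3)/(5/3) = 4/5. Minimum is 4/5 at row 2 (c leaves); pivot element 5/3.
Pivot on row 2; the Z-row RHS becomes 4/3 − (-4/3)·(4/5) = 12/5.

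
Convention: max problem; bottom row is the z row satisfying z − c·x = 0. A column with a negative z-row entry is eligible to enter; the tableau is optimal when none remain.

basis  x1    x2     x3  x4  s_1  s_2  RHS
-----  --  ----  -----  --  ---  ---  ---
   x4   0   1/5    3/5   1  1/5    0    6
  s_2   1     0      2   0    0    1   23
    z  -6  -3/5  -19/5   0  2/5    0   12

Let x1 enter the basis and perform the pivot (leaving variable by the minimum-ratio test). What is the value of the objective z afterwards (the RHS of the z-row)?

Ratio test on column x1 — row 1: entry 0 ≤ 0; row 2: 23/1 = 23. Minimum is 23 at row 2 (s_2 leaves); pivot element 1.
Pivot on row 2; the z-row RHS becomes 12 − (-6)·23 = 150.

150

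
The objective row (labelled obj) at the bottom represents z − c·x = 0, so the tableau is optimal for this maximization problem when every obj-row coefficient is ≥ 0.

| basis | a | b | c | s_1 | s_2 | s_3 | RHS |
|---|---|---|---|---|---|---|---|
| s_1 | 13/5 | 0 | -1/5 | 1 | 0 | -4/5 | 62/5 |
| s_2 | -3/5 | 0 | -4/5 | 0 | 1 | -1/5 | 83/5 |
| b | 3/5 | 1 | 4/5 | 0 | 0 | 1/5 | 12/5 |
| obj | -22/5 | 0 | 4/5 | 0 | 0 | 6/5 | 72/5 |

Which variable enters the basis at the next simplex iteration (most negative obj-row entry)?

a

Negative obj-row entries: a: -22/5.
The most negative is -22/5 in column a, so a enters.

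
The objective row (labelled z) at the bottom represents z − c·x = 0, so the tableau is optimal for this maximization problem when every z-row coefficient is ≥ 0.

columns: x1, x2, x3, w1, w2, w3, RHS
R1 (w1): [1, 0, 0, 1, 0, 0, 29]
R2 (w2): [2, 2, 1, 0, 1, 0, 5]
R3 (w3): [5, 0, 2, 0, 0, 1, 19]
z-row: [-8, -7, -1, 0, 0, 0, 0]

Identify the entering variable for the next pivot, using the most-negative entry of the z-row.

x1

Negative z-row entries: x1: -8, x2: -7, x3: -1.
The most negative is -8 in column x1, so x1 enters.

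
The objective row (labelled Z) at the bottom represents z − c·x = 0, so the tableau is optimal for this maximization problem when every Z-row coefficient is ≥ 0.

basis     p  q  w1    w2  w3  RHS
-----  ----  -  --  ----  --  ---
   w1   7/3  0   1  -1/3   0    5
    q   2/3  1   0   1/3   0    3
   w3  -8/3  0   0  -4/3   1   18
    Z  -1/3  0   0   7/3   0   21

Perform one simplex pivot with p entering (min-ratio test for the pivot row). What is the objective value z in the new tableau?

152/7

Ratio test on column p — row 1: 5/(7/3) = 15/7; row 2: 3/(2/3) = 9/2; row 3: entry -8/3 ≤ 0. Minimum is 15/7 at row 1 (w1 leaves); pivot element 7/3.
Pivot on row 1; the Z-row RHS becomes 21 − (-1/3)·(15/7) = 152/7.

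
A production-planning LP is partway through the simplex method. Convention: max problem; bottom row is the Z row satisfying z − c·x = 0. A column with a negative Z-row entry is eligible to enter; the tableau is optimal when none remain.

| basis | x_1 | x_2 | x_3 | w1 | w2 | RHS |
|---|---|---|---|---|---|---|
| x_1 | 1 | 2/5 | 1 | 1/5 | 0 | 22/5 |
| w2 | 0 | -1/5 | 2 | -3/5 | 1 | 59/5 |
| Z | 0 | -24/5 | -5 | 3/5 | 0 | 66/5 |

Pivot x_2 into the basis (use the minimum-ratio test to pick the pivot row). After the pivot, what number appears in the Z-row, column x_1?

12

Ratio test on column x_2 — row 1: (22/5)/(2/5) = 11; row 2: entry -1/5 ≤ 0. Minimum is 11 at row 1 (x_1 leaves); pivot element 2/5.
Divide row 1 by 2/5; eliminate column x_2 from the other rows.
Z-row update in column x_1: 0 − (-24/5)·(5/2) = 12.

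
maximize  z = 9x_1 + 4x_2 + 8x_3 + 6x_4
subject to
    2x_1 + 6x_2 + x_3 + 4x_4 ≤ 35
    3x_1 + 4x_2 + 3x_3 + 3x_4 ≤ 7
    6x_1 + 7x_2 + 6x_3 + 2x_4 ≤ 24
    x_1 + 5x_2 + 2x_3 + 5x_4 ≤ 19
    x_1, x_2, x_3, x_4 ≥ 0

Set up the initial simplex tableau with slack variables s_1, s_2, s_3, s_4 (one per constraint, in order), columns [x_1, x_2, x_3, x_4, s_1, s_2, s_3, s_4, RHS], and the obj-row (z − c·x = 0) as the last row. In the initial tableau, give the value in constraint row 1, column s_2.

Slack s_2 belongs to constraint 2; its column is the unit vector e_2, so the entry in row 1 is 0.

0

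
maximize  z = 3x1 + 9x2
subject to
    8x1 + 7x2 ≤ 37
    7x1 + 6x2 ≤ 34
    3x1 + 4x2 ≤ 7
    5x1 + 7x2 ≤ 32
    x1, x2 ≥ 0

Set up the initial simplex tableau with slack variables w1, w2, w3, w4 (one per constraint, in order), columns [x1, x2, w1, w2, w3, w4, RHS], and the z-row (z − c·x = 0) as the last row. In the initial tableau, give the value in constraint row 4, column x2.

Constraint 4 has coefficient 7 on x2.

7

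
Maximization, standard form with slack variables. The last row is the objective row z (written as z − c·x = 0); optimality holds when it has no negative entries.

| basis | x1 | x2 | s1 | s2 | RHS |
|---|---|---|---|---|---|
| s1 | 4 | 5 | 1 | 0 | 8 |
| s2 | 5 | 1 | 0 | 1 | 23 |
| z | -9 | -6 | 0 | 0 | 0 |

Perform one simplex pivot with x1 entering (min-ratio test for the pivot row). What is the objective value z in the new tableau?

Ratio test on column x1 — row 1: 8/4 = 2; row 2: 23/5 = 23/5. Minimum is 2 at row 1 (s1 leaves); pivot element 4.
Pivot on row 1; the z-row RHS becomes 0 − (-9)·2 = 18.

18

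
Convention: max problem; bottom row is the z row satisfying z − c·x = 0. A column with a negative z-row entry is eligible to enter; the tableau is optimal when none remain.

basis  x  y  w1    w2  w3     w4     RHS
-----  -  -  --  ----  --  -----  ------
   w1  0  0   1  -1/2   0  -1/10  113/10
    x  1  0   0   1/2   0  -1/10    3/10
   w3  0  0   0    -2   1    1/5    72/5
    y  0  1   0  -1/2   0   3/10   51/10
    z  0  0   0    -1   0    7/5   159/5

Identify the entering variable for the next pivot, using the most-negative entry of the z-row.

w2

Negative z-row entries: w2: -1.
The most negative is -1 in column w2, so w2 enters.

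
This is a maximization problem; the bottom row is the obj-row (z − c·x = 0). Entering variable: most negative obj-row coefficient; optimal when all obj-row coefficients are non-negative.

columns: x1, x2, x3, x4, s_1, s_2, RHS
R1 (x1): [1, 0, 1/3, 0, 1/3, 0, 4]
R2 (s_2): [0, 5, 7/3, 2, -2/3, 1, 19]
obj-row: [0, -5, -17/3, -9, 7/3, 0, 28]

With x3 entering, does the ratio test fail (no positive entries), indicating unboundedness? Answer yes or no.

Column x3 has positive entries in row(s) 1, 2, so the ratio test bounds it — not unbounded.

no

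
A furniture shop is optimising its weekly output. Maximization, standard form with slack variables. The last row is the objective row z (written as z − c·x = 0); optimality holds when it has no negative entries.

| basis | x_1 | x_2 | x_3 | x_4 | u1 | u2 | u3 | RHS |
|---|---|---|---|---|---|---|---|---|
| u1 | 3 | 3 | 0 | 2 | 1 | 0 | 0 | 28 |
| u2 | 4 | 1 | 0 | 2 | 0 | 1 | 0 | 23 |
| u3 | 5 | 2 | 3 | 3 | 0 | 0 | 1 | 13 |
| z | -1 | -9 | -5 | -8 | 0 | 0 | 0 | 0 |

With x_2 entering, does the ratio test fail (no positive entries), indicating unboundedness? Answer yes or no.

Column x_2 has positive entries in row(s) 1, 2, 3, so the ratio test bounds it — not unbounded.

no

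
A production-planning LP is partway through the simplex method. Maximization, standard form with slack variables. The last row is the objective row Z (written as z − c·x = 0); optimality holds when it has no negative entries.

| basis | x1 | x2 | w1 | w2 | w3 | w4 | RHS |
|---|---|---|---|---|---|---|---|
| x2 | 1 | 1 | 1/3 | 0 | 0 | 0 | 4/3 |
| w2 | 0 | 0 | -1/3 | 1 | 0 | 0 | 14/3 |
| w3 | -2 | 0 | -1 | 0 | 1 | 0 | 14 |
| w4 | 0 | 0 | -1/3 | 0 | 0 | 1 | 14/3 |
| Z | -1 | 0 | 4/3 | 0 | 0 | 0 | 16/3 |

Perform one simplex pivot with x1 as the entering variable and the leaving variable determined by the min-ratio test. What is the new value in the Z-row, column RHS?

20/3

Ratio test on column x1 — row 1: (4/3)/1 = 4/3; row 2: entry 0 ≤ 0; row 3: entry -2 ≤ 0; row 4: entry 0 ≤ 0. Minimum is 4/3 at row 1 (x2 leaves); pivot element 1.
Divide row 1 by 1; eliminate column x1 from the other rows.
Z-row update in column RHS: 16/3 − (-1)·(4/3) = 20/3.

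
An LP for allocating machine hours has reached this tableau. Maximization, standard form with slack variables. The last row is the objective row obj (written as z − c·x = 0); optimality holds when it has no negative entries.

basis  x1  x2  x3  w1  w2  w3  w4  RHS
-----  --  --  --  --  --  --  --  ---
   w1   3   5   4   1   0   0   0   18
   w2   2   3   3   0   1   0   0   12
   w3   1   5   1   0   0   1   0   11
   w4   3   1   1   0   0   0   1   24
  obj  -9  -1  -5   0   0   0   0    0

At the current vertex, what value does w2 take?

12

w2 is basic (row 2); its value is the RHS of that row, 12.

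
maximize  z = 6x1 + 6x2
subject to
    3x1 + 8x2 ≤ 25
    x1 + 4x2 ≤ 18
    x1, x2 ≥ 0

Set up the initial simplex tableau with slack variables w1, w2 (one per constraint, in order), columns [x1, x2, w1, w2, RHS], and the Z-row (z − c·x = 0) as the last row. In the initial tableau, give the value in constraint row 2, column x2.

Constraint 2 has coefficient 4 on x2.

4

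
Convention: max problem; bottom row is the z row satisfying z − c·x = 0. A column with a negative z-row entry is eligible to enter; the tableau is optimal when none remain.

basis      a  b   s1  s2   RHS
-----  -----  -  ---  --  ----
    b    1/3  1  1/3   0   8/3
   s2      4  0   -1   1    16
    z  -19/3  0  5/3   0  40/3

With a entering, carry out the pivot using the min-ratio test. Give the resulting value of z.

116/3

Ratio test on column a — row 1: (8/3)/(1/3) = 8; row 2: 16/4 = 4. Minimum is 4 at row 2 (s2 leaves); pivot element 4.
Pivot on row 2; the z-row RHS becomes 40/3 − (-19/3)·4 = 116/3.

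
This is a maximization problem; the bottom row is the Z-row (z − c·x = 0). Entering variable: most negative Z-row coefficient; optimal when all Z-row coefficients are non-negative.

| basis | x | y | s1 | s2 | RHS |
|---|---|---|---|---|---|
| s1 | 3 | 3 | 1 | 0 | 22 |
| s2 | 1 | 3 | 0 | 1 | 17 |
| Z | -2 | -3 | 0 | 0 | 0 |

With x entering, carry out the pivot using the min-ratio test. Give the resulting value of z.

44/3

Ratio test on column x — row 1: 22/3 = 22/3; row 2: 17/1 = 17. Minimum is 22/3 at row 1 (s1 leaves); pivot element 3.
Pivot on row 1; the Z-row RHS becomes 0 − (-2)·(22/3) = 44/3.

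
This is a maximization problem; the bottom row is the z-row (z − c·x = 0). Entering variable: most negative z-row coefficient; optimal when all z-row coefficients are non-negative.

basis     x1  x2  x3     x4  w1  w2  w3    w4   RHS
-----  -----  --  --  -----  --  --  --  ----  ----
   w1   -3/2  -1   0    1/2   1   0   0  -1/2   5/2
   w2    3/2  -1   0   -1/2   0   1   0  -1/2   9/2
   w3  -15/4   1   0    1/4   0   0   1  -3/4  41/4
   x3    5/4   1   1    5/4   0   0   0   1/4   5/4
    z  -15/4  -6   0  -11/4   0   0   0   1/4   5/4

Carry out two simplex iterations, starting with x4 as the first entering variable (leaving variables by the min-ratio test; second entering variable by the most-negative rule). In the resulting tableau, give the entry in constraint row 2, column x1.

11/4

Ratio test on column x4 — row 1: (5/2)/(1/2) = 5; row 2: entry -1/2 ≤ 0; row 3: (41/4)/(1/4) = 41; row 4: (5/4)/(5/4) = 1. Minimum is 1 at row 4 (x3 leaves); pivot element 5/4.
Divide row 4 by 5/4; eliminate column x4 from the other rows.
Second iteration: most negative z-row entry is -19/5 in column x2, so x2 enters.
Ratio test on column x2 — row 1: entry -7/5 ≤ 0; row 2: entry -3/5 ≤ 0; row 3: 10/(4/5) = 25/2; row 4: 1/(4/5) = 5/4. Minimum is 5/4 at row 4 (x4 leaves); pivot element 4/5.
Divide row 4 by 4/5; eliminate column x2 from the other rows.
After both pivots, the entry at constraint row 2, column x1 is 11/4.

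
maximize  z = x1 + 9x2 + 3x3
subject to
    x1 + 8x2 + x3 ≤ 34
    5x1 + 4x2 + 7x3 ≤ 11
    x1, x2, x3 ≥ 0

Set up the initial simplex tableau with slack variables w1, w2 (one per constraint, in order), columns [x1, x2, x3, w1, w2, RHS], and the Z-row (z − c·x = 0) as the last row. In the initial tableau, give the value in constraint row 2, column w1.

Slack w1 belongs to constraint 1; its column is the unit vector e_1, so the entry in row 2 is 0.

0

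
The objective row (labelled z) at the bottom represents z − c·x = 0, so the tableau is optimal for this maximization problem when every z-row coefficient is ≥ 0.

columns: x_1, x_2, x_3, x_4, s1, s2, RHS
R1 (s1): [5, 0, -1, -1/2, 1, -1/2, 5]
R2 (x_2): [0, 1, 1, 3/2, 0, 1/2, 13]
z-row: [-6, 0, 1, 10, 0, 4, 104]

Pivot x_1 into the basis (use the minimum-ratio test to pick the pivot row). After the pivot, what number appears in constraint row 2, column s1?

Ratio test on column x_1 — row 1: 5/5 = 1; row 2: entry 0 ≤ 0. Minimum is 1 at row 1 (s1 leaves); pivot element 5.
Divide row 1 by 5; eliminate column x_1 from the other rows.
Row 2 update in column s1: 0 − 0·(1/5) = 0.

0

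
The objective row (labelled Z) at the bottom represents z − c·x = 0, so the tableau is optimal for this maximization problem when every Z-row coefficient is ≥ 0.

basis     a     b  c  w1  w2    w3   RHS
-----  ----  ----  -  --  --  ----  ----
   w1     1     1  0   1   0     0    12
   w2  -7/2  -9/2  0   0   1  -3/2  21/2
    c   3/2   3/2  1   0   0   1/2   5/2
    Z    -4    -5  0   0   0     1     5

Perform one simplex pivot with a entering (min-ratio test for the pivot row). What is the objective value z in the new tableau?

35/3

Ratio test on column a — row 1: 12/1 = 12; row 2: entry -7/2 ≤ 0; row 3: (5/2)/(3/2) = 5/3. Minimum is 5/3 at row 3 (c leaves); pivot element 3/2.
Pivot on row 3; the Z-row RHS becomes 5 − (-4)·(5/3) = 35/3.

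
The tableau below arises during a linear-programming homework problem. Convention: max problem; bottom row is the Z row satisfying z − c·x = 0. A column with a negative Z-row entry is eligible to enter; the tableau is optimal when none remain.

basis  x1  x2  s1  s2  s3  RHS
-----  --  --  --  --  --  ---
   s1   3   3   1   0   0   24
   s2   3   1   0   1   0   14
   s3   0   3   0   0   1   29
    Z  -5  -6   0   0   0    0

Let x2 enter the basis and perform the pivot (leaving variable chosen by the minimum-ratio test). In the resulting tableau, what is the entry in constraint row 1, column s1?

Ratio test on column x2 — row 1: 24/3 = 8; row 2: 14/1 = 14; row 3: 29/3 = 29/3. Minimum is 8 at row 1 (s1 leaves); pivot element 3.
Divide row 1 by 3; eliminate column x2 from the other rows.
In the new row 1, the s1 entry is the old entry divided by the pivot: 1/3 = 1/3.

1/3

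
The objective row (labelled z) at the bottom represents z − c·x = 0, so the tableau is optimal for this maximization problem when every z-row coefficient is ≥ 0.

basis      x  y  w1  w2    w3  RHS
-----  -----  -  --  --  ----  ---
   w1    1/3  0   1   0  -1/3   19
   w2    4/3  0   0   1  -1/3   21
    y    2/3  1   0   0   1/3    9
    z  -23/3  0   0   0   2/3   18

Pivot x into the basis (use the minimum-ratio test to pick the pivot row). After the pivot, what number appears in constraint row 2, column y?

Ratio test on column x — row 1: 19/(1/3) = 57; row 2: 21/(4/3) = 63/4; row 3: 9/(2/3) = 27/2. Minimum is 27/2 at row 3 (y leaves); pivot element 2/3.
Divide row 3 by 2/3; eliminate column x from the other rows.
Row 2 update in column y: 0 − (4/3)·(3/2) = -2.

-2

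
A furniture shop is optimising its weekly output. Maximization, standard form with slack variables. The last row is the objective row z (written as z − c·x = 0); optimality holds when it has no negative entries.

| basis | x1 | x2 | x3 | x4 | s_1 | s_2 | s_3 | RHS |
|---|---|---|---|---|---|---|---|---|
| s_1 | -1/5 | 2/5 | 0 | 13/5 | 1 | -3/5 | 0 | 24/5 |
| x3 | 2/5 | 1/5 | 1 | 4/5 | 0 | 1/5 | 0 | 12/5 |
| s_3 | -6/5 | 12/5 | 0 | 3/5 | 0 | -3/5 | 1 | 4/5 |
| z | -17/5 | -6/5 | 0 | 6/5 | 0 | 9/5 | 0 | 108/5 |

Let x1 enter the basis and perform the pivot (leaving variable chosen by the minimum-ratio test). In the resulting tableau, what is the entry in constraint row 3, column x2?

Ratio test on column x1 — row 1: entry -1/5 ≤ 0; row 2: (12/5)/(2/5) = 6; row 3: entry -6/5 ≤ 0. Minimum is 6 at row 2 (x3 leaves); pivot element 2/5.
Divide row 2 by 2/5; eliminate column x1 from the other rows.
Row 3 update in column x2: 12/5 − (-6/5)·(1/2) = 3.

3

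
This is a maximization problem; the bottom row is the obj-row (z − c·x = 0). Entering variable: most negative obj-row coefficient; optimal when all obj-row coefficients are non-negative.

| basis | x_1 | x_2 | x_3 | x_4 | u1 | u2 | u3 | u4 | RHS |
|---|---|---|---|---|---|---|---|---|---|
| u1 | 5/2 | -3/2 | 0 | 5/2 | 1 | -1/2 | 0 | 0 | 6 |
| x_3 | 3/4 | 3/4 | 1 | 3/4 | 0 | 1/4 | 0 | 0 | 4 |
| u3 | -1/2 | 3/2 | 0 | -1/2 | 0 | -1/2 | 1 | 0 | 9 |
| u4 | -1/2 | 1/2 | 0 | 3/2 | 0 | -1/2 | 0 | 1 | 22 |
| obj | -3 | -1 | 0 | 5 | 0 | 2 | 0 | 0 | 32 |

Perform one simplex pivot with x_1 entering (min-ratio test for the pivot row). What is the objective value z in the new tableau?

Ratio test on column x_1 — row 1: 6/(5/2) = 12/5; row 2: 4/(3/4) = 16/3; row 3: entry -1/2 ≤ 0; row 4: entry -1/2 ≤ 0. Minimum is 12/5 at row 1 (u1 leaves); pivot element 5/2.
Pivot on row 1; the obj-row RHS becomes 32 − (-3)·(12/5) = 196/5.

196/5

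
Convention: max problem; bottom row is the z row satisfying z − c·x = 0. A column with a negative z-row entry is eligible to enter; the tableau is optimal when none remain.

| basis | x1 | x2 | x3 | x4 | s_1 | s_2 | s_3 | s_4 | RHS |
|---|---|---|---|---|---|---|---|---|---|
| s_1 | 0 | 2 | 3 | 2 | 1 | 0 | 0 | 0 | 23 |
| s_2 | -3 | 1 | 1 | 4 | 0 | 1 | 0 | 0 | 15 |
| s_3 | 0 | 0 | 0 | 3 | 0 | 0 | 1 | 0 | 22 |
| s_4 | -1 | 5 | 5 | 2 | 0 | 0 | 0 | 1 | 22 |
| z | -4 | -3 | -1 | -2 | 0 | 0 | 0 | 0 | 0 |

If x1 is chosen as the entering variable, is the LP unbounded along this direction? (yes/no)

yes

Every constraint-row entry in column x1 is ≤ 0, so increasing x1 is unbounded.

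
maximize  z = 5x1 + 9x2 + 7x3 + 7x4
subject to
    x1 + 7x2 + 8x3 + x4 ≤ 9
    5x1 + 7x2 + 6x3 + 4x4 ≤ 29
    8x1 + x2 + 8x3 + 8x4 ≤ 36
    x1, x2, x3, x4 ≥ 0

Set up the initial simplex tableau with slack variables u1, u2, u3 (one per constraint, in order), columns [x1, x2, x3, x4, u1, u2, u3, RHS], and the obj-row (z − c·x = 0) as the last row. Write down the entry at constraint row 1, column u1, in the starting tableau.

1

Slack u1 belongs to constraint 1; its column is the unit vector e_1, so the entry in row 1 is 1.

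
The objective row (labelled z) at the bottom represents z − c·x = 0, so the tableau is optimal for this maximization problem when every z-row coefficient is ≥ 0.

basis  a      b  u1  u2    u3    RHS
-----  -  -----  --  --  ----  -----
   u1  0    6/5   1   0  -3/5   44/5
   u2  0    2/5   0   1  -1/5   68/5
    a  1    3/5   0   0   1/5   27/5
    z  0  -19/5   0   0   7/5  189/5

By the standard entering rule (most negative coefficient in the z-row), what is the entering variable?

Negative z-row entries: b: -19/5.
The most negative is -19/5 in column b, so b enters.

b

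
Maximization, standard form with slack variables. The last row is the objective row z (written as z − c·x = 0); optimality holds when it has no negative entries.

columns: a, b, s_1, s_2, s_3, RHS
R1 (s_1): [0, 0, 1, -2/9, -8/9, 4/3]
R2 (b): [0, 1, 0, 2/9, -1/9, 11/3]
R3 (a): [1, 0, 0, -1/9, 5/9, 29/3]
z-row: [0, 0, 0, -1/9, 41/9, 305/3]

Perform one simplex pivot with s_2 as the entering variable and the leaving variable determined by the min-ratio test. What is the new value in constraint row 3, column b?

1/2

Ratio test on column s_2 — row 1: entry -2/9 ≤ 0; row 2: (11/3)/(2/9) = 33/2; row 3: entry -1/9 ≤ 0. Minimum is 33/2 at row 2 (b leaves); pivot element 2/9.
Divide row 2 by 2/9; eliminate column s_2 from the other rows.
Row 3 update in column b: 0 − (-1/9)·(9/2) = 1/2.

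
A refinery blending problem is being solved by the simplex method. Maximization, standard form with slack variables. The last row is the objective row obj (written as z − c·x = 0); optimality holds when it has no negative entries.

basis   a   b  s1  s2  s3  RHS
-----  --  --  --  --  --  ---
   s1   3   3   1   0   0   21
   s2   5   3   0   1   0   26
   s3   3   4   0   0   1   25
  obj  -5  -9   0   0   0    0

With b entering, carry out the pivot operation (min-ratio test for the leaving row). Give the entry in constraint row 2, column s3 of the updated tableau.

Ratio test on column b — row 1: 21/3 = 7; row 2: 26/3 = 26/3; row 3: 25/4 = 25/4. Minimum is 25/4 at row 3 (s3 leaves); pivot element 4.
Divide row 3 by 4; eliminate column b from the other rows.
Row 2 update in column s3: 0 − 3·(1/4) = -3/4.

-3/4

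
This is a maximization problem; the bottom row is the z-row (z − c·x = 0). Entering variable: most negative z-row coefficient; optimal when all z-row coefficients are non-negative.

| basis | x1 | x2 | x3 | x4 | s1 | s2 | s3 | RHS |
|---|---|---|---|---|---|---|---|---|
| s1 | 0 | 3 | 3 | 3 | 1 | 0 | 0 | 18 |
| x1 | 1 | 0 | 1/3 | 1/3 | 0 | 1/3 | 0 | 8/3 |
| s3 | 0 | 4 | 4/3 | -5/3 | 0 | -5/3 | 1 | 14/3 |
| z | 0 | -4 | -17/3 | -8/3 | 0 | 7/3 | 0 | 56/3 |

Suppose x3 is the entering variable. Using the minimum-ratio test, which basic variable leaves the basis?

s3

Column x3 entries and ratios — s1: 18/3 = 6; x1: (8/3)/(1/3) = 8; s3: (14/3)/(4/3) = 7/2.
Smallest ratio is 7/2 in the row of s3, so s3 leaves.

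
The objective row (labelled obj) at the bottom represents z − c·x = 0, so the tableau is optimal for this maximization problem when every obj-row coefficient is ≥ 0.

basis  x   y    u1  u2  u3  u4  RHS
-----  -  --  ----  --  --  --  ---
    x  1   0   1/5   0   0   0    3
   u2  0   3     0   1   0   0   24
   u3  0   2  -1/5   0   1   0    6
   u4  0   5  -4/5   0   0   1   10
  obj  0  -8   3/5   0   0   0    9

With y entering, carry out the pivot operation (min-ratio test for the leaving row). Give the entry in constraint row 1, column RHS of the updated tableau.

3

Ratio test on column y — row 1: entry 0 ≤ 0; row 2: 24/3 = 8; row 3: 6/2 = 3; row 4: 10/5 = 2. Minimum is 2 at row 4 (u4 leaves); pivot element 5.
Divide row 4 by 5; eliminate column y from the other rows.
Row 1 update in column RHS: 3 − 0·2 = 3.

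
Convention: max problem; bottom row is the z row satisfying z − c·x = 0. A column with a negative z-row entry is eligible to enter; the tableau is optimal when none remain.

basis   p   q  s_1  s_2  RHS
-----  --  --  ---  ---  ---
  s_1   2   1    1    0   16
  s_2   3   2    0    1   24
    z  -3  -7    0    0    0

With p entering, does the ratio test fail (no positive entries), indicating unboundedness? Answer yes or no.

no

Column p has positive entries in row(s) 1, 2, so the ratio test bounds it — not unbounded.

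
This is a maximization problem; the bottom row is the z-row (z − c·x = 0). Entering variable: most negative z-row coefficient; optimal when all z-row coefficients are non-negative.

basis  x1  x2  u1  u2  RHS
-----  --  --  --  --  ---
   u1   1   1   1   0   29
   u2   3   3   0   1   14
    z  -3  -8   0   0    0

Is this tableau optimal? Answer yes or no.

no

The z-row has a negative entry -8 in column x2, so it is not optimal.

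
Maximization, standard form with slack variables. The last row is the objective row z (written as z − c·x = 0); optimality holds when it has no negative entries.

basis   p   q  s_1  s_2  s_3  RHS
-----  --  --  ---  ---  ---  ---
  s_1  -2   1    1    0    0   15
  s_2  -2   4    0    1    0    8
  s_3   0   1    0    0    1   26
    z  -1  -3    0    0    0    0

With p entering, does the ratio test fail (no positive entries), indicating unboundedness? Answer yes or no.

Every constraint-row entry in column p is ≤ 0, so increasing p is unbounded.

yes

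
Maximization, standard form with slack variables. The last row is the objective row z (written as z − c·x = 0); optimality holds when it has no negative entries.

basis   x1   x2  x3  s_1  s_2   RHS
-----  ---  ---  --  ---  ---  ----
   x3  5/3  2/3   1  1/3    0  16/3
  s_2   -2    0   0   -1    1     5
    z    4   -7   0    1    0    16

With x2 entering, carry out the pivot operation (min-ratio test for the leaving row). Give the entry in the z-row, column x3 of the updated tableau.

21/2

Ratio test on column x2 — row 1: (16/3)/(2/3) = 8; row 2: entry 0 ≤ 0. Minimum is 8 at row 1 (x3 leaves); pivot element 2/3.
Divide row 1 by 2/3; eliminate column x2 from the other rows.
z-row update in column x3: 0 − (-7)·(3/2) = 21/2.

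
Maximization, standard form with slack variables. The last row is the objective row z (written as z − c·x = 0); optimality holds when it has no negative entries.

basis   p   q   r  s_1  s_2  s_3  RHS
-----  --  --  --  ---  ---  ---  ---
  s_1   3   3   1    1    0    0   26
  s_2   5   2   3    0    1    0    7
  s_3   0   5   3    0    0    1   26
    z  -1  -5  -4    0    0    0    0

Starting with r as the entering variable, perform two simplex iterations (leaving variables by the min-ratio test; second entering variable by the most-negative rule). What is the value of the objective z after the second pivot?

35/2

Ratio test on column r — row 1: 26/1 = 26; row 2: 7/3 = 7/3; row 3: 26/3 = 26/3. Minimum is 7/3 at row 2 (s_2 leaves); pivot element 3.
Pivot on row 2; the z-row RHS becomes 0 − (-4)·(7/3) = 28/3.
Next entering variable (most negative z-row entry -7/3): q.
Ratio test on column q — row 1: (71/3)/(7/3) = 71/7; row 2: (7/3)/(2/3) = 7/2; row 3: 19/3 = 19/3. Minimum is 7/2 at row 2 (r leaves); pivot element 2/3.
After the second pivot the z-row RHS is 28/3 − (-7/3)·(7/2) = 35/2.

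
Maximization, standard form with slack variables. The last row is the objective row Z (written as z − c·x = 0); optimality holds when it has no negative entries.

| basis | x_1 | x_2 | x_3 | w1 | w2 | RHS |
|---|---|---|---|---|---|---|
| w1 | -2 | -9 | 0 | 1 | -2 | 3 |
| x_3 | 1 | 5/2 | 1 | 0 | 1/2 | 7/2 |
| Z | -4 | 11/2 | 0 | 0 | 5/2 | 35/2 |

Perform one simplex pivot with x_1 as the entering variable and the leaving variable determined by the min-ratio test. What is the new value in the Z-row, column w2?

Ratio test on column x_1 — row 1: entry -2 ≤ 0; row 2: (7/2)/1 = 7/2. Minimum is 7/2 at row 2 (x_3 leaves); pivot element 1.
Divide row 2 by 1; eliminate column x_1 from the other rows.
Z-row update in column w2: 5/2 − (-4)·(1/2) = 9/2.

9/2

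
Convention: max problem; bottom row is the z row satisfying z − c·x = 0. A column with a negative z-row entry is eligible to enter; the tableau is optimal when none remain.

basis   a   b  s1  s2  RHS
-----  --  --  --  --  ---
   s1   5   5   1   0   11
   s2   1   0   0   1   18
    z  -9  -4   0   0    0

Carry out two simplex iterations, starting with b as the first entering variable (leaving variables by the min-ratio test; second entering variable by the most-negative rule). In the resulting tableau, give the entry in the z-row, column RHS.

Ratio test on column b — row 1: 11/5 = 11/5; row 2: entry 0 ≤ 0. Minimum is 11/5 at row 1 (s1 leaves); pivot element 5.
Divide row 1 by 5; eliminate column b from the other rows.
Second iteration: most negative z-row entry is -5 in column a, so a enters.
Ratio test on column a — row 1: (11/5)/1 = 11/5; row 2: 18/1 = 18. Minimum is 11/5 at row 1 (b leaves); pivot element 1.
Divide row 1 by 1; eliminate column a from the other rows.
After both pivots, the entry at the z-row, column RHS is 99/5.

99/5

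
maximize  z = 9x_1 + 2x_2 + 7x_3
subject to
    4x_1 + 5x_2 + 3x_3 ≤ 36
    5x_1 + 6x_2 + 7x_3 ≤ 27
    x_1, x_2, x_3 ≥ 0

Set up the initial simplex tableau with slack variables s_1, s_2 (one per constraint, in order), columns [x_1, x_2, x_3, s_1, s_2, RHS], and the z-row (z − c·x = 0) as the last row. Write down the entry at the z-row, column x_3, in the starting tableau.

The z-row carries the negated objective coefficients: the x_3 entry is -7.

-7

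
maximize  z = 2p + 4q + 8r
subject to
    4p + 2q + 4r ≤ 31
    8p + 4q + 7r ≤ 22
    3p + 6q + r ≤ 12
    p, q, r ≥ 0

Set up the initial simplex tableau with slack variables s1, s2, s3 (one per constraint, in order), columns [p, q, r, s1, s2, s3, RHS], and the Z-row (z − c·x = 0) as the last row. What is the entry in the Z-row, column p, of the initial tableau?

The Z-row carries the negated objective coefficients: the p entry is -2.

-2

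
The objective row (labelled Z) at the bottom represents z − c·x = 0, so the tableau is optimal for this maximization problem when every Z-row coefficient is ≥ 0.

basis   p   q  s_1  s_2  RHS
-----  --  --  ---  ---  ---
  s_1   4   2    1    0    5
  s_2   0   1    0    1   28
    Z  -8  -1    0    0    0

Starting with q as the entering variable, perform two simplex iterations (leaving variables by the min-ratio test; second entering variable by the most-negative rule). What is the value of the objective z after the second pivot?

Ratio test on column q — row 1: 5/2 = 5/2; row 2: 28/1 = 28. Minimum is 5/2 at row 1 (s_1 leaves); pivot element 2.
Pivot on row 1; the Z-row RHS becomes 0 − (-1)·(5/2) = 5/2.
Next entering variable (most negative Z-row entry -6): p.
Ratio test on column p — row 1: (5/2)/2 = 5/4; row 2: entry -2 ≤ 0. Minimum is 5/4 at row 1 (q leaves); pivot element 2.
After the second pivot the Z-row RHS is 5/2 − (-6)·(5/4) = 10.

10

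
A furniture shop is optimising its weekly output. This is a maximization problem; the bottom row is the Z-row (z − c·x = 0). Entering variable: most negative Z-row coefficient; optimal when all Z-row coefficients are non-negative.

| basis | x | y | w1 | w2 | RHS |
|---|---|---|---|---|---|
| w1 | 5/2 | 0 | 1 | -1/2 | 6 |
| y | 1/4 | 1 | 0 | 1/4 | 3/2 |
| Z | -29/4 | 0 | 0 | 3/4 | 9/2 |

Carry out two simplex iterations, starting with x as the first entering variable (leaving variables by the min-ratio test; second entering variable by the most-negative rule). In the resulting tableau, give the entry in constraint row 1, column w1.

1/3

Ratio test on column x — row 1: 6/(5/2) = 12/5; row 2: (3/2)/(1/4) = 6. Minimum is 12/5 at row 1 (w1 leaves); pivot element 5/2.
Divide row 1 by 5/2; eliminate column x from the other rows.
Second iteration: most negative Z-row entry is -7/10 in column w2, so w2 enters.
Ratio test on column w2 — row 1: entry -1/5 ≤ 0; row 2: (9/10)/(3/10) = 3. Minimum is 3 at row 2 (y leaves); pivot element 3/10.
Divide row 2 by 3/10; eliminate column w2 from the other rows.
After both pivots, the entry at constraint row 1, column w1 is 1/3.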